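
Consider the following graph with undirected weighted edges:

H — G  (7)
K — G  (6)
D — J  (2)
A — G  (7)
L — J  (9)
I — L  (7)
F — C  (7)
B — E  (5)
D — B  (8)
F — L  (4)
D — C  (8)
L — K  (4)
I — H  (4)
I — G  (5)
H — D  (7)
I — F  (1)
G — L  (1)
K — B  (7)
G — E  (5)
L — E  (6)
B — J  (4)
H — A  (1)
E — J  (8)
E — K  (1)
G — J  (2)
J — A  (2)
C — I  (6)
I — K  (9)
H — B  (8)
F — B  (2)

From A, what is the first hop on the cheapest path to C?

Compare a few routes:
A → H → I → C: 1+4+6 = 11
A → J → D → C: 2+2+8 = 12
A → H → I → F → C: 1+4+1+7 = 13
The minimum is 11 via A → H → I → C.
So from A the first move is to H.

H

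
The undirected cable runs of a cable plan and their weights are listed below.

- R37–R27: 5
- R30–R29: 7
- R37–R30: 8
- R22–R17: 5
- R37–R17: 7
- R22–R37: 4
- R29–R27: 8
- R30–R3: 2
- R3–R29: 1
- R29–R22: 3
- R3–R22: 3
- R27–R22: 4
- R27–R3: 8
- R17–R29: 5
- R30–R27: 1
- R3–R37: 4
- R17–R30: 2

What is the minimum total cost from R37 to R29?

5

Shortest distances from R37:
R37: 0
R22: 4  (via R37)
R3: 4  (via R37)
R29: 5  (via R3)
Shortest route: R37–R3–R29 = 5.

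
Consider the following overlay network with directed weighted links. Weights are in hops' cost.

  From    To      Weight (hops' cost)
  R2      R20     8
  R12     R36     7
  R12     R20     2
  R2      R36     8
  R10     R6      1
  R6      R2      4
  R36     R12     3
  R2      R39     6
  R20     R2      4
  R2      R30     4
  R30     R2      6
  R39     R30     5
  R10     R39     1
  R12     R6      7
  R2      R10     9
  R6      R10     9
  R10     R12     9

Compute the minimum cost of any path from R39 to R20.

Running Dijkstra from R39:
R39: 0
R30: 5  (via R39)
R2: 11  (via R30)
R20: 19  (via R2)
Shortest route: R39–R30–R2–R20 = 19 hops' cost.

19 hops' cost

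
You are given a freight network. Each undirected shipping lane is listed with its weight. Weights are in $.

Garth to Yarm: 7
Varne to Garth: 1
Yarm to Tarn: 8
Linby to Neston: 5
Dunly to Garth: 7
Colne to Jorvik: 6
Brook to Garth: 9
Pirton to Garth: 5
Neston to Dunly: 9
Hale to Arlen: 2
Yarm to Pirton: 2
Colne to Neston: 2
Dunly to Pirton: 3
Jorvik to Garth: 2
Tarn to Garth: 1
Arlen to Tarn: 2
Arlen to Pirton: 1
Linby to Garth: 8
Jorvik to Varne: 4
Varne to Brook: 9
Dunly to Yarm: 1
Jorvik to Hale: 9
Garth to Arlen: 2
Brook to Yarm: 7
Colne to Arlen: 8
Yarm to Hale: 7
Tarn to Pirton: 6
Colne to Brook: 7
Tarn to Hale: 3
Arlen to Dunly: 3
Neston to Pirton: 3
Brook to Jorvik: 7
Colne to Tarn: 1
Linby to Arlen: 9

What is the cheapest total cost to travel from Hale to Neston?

Running Dijkstra from Hale:
Hale: 0
Arlen: 2  (via Hale)
Tarn: 3  (via Hale)
Pirton: 3  (via Arlen)
Colne: 4  (via Tarn)
Garth: 4  (via Arlen)
Varne: 5  (via Garth)
Yarm: 5  (via Pirton)
Dunly: 5  (via Arlen)
Jorvik: 6  (via Garth)
Neston: 6  (via Pirton)
Shortest route: Hale–Arlen–Pirton–Neston = $6.

$6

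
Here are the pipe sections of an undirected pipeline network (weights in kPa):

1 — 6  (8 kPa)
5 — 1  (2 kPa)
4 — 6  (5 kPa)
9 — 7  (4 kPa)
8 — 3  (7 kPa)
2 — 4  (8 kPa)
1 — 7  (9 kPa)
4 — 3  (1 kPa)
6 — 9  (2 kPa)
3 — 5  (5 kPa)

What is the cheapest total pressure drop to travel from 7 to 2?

Shortest distances from 7:
7: 0
9: 4  (via 7)
6: 6  (via 9)
1: 9  (via 7)
4: 11  (via 6)
5: 11  (via 1)
3: 12  (via 4)
2: 19  (via 4)
Shortest route: 7–9–6–4–2 = 19 kPa.

19 kPa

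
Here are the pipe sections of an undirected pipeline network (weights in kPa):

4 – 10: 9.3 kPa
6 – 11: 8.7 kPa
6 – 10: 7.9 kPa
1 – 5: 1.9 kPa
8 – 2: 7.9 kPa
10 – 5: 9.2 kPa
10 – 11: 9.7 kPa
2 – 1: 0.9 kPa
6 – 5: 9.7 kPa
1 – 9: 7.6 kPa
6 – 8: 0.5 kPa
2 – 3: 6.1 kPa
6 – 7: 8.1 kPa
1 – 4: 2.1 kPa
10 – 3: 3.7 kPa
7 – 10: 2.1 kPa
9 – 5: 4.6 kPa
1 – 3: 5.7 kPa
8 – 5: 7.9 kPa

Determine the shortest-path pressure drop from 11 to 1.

18 kPa

Compare a few routes:
11–6–8–5–1: 8.7+0.5+7.9+1.9 = 19
11–6–8–2–1: 8.7+0.5+7.9+0.9 = 18
11–10–3–1: 9.7+3.7+5.7 = 19.1
The minimum is 18 kPa via 11–6–8–2–1.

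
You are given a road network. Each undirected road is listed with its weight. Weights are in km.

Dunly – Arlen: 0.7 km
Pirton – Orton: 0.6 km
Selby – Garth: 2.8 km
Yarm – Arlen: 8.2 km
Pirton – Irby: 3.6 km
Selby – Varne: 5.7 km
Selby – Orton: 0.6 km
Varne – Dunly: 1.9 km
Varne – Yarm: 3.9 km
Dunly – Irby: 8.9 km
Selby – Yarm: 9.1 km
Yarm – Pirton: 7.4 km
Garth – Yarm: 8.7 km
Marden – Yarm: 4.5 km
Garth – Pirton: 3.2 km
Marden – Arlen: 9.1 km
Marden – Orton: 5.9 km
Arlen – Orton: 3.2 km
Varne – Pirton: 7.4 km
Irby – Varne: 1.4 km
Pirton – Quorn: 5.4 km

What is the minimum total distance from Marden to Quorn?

11.9 km

Candidate routes:
Marden - Orton - Pirton - Quorn: 5.9+0.6+5.4 = 11.9
Marden - Yarm - Pirton - Quorn: 4.5+7.4+5.4 = 17.3
The minimum is 11.9 km via Marden - Orton - Pirton - Quorn.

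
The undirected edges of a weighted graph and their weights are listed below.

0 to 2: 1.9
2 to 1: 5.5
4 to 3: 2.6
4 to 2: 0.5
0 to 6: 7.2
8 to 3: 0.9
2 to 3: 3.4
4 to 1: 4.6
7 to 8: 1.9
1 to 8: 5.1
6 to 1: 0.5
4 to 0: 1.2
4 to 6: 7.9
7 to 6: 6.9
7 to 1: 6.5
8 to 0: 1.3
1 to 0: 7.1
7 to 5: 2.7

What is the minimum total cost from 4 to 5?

Running Dijkstra from 4:
4: 0
2: 0.5  (via 4)
0: 1.2  (via 4)
8: 2.5  (via 0)
3: 2.6  (via 4)
7: 4.4  (via 8)
1: 4.6  (via 4)
6: 5.1  (via 1)
5: 7.1  (via 7)
Shortest route: 4 → 0 → 8 → 7 → 5 = 7.1.

7.1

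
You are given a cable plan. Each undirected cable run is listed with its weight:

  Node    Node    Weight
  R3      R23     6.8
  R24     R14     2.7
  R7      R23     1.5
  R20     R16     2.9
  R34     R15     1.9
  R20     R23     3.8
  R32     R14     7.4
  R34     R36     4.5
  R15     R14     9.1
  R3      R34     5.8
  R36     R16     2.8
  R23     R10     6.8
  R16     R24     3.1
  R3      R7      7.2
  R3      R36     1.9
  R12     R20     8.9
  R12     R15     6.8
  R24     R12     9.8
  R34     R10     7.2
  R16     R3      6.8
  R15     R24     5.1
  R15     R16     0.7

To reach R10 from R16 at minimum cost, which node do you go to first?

Compare a few routes:
R16 → R15 → R34 → R10: 0.7+1.9+7.2 = 9.8
R16 → R20 → R23 → R10: 2.9+3.8+6.8 = 13.5
Cheapest is R16 → R15 → R34 → R10 at 9.8.
So from R16 the first move is to R15.

R15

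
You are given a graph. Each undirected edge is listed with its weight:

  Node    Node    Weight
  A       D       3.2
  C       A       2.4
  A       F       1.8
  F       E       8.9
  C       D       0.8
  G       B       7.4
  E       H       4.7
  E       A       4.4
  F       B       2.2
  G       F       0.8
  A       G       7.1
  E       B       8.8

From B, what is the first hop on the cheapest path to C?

F

Candidate routes:
B → F → A → D → C: 2.2+1.8+3.2+0.8 = 8
B → F → G → A → C: 2.2+0.8+7.1+2.4 = 12.5
B → F → A → C: 2.2+1.8+2.4 = 6.4
B → G → F → A → C: 7.4+0.8+1.8+2.4 = 12.4
The minimum is 6.4 via B → F → A → C.
So from B the first move is to F.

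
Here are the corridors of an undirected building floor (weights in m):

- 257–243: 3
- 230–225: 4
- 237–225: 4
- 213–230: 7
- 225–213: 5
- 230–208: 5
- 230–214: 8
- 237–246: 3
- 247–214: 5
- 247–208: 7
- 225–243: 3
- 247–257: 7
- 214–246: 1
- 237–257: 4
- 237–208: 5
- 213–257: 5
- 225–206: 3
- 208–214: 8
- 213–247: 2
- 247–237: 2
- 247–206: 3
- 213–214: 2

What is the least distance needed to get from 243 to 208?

Candidate routes:
243 - 225 - 237 - 247 - 208: 3+4+2+7 = 16
243 - 225 - 237 - 208: 3+4+5 = 12
Cheapest is 243 - 225 - 237 - 208 at 12 m.

12 m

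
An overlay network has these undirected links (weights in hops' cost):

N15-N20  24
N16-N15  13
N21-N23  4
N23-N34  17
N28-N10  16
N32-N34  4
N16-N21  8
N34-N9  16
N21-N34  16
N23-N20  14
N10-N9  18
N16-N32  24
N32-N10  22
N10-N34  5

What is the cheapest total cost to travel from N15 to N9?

Compare a few routes:
N15–N16–N21–N34–N9: 13+8+16+16 = 53
N15–N16–N21–N23–N34–N9: 13+8+4+17+16 = 58
N15–N16–N32–N34–N9: 13+24+4+16 = 57
Cheapest is N15–N16–N21–N34–N9 at 53 hops' cost.

53 hops' cost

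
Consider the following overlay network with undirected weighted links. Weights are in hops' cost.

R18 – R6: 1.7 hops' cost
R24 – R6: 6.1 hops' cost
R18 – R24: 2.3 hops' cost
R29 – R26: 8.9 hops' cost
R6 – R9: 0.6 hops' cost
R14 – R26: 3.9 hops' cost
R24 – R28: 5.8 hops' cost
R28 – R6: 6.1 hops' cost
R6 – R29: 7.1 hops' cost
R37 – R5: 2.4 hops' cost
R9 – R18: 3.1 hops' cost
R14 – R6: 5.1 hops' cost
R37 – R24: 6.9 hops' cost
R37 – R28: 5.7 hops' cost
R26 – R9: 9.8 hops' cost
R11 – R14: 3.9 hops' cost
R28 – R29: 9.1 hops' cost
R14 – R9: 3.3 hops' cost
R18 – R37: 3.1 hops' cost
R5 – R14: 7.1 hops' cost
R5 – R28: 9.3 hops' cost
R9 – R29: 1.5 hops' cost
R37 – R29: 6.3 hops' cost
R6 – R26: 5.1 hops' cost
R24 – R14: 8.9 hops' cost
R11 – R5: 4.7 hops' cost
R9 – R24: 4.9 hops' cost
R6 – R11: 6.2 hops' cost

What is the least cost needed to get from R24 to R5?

Compare a few routes:
R24 → R18 → R37 → R5: 2.3+3.1+2.4 = 7.8
R24 → R9 → R6 → R18 → R37 → R5: 4.9+0.6+1.7+3.1+2.4 = 12.7
R24 → R37 → R5: 6.9+2.4 = 9.3
Cheapest is R24 → R18 → R37 → R5 at 7.8 hops' cost.

7.8 hops' cost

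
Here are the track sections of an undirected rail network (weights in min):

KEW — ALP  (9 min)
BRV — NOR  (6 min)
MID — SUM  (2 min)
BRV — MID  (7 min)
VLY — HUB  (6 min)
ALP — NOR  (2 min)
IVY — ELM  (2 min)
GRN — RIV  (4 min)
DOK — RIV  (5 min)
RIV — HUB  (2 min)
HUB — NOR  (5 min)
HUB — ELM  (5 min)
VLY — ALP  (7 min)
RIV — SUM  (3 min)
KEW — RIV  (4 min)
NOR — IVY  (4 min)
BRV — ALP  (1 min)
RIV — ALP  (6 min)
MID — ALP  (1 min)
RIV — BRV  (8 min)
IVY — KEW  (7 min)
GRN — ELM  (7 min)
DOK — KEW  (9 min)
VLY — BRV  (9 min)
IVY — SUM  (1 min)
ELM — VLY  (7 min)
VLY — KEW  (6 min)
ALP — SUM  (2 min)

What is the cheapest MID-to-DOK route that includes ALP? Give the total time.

Shortest MID→ALP: MID → ALP = 1
Best ALP to DOK: ALP → SUM → RIV → DOK costing 10
Total via ALP: 1 + 10 = 11 min.

11 min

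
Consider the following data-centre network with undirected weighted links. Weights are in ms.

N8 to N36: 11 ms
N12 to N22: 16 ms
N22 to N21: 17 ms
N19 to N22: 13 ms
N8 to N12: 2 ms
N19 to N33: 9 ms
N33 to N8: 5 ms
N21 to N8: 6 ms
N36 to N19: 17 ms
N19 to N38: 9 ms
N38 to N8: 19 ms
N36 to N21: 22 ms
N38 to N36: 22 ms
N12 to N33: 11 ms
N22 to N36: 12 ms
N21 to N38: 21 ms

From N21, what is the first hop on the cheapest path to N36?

Candidate routes:
N21–N8–N36: 6+11 = 17
N21–N36: 22 = 22
The minimum is 17 ms via N21–N8–N36.
So from N21 the first move is to N8.

N8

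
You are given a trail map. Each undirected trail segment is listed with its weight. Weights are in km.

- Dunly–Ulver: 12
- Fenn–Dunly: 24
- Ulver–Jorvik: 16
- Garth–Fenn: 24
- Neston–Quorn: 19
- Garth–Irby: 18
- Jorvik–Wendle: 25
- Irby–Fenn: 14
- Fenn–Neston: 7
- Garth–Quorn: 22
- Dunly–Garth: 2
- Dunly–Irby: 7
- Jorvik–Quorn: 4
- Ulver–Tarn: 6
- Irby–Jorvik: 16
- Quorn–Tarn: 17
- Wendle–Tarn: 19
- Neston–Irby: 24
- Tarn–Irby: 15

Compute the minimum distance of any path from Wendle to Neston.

Settle nodes by increasing distance from Wendle:
Wendle: 0
Tarn: 19  (via Wendle)
Jorvik: 25  (via Wendle)
Ulver: 25  (via Tarn)
Quorn: 29  (via Jorvik)
Irby: 34  (via Tarn)
Dunly: 37  (via Ulver)
Garth: 39  (via Dunly)
Fenn: 48  (via Irby)
Neston: 48  (via Quorn)
Shortest route: Wendle–Jorvik–Quorn–Neston = 48 km.

48 km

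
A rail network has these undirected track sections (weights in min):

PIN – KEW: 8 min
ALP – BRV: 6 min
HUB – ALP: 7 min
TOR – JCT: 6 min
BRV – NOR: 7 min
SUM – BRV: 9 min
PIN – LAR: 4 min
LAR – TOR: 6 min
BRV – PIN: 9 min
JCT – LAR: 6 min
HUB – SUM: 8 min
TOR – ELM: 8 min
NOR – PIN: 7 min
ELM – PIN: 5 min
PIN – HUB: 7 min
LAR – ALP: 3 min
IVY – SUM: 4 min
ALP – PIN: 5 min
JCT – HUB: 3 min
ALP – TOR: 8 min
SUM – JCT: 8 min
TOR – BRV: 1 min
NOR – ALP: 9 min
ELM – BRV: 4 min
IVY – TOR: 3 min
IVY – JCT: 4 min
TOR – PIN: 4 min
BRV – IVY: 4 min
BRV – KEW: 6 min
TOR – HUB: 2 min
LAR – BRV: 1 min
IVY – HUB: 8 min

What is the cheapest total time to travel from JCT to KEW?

12 min

Running Dijkstra from JCT:
JCT: 0
HUB: 3  (via JCT)
IVY: 4  (via JCT)
TOR: 5  (via HUB)
LAR: 6  (via JCT)
BRV: 6  (via TOR)
SUM: 8  (via JCT)
ALP: 9  (via LAR)
PIN: 9  (via TOR)
ELM: 10  (via BRV)
KEW: 12  (via BRV)
Shortest route: JCT → HUB → TOR → BRV → KEW = 12 min.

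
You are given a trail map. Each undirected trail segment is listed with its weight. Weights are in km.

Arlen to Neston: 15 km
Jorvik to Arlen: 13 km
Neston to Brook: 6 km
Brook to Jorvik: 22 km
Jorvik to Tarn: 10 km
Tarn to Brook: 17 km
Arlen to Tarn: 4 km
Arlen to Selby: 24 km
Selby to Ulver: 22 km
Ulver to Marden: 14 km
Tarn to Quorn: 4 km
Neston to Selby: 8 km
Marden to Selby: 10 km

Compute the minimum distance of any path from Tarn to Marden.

37 km

Settle nodes by increasing distance from Tarn:
Tarn: 0
Arlen: 4  (via Tarn)
Quorn: 4  (via Tarn)
Jorvik: 10  (via Tarn)
Brook: 17  (via Tarn)
Neston: 19  (via Arlen)
Selby: 27  (via Neston)
Marden: 37  (via Selby)
Shortest route: Tarn–Arlen–Neston–Selby–Marden = 37 km.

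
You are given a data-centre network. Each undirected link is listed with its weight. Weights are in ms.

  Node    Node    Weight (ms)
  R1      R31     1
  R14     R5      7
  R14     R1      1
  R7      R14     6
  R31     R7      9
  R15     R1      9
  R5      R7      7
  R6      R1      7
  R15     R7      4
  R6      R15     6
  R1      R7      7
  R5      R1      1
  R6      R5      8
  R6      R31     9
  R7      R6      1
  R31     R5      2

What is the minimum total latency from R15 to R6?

5 ms

Enumerating some paths:
R15–R6: 6 = 6
R15–R7–R6: 4+1 = 5
The minimum is 5 ms via R15–R7–R6.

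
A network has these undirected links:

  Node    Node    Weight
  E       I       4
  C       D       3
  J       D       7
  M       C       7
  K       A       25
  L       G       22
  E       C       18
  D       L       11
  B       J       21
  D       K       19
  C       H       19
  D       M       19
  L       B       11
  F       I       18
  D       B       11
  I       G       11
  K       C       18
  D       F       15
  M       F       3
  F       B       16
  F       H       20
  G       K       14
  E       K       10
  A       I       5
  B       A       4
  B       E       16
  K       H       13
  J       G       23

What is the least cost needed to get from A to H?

32

Settle nodes by increasing distance from A:
A: 0
B: 4  (via A)
I: 5  (via A)
E: 9  (via I)
D: 15  (via B)
L: 15  (via B)
G: 16  (via I)
C: 18  (via D)
K: 19  (via E)
F: 20  (via B)
J: 22  (via D)
M: 23  (via F)
H: 32  (via K)
Shortest route: A → I → E → K → H = 32.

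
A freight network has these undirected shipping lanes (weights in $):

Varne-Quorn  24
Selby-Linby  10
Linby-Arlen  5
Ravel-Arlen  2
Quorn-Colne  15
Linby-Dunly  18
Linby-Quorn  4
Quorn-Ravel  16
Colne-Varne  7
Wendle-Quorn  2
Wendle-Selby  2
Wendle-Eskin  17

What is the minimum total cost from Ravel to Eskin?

Settle nodes by increasing distance from Ravel:
Ravel: 0
Arlen: 2  (via Ravel)
Linby: 7  (via Arlen)
Quorn: 11  (via Linby)
Wendle: 13  (via Quorn)
Selby: 15  (via Wendle)
Dunly: 25  (via Linby)
Colne: 26  (via Quorn)
Eskin: 30  (via Wendle)
Shortest route: Ravel–Arlen–Linby–Quorn–Wendle–Eskin = $30.

$30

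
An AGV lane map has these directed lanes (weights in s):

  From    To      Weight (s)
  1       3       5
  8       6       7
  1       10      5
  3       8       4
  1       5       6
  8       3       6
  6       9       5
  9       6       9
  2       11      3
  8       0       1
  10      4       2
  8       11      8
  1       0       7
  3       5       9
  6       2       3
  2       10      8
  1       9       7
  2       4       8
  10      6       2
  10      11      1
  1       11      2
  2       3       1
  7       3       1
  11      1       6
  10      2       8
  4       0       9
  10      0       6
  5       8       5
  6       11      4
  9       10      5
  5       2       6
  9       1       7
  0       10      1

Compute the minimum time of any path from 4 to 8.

20 s

Compare a few routes:
4 - 0 - 10 - 11 - 1 - 5 - 8: 9+1+1+6+6+5 = 28
4 - 0 - 10 - 6 - 2 - 3 - 8: 9+1+2+3+1+4 = 20
4 - 0 - 10 - 11 - 1 - 3 - 8: 9+1+1+6+5+4 = 26
4 - 0 - 10 - 2 - 3 - 8: 9+1+8+1+4 = 23
Cheapest is 4 - 0 - 10 - 6 - 2 - 3 - 8 at 20 s.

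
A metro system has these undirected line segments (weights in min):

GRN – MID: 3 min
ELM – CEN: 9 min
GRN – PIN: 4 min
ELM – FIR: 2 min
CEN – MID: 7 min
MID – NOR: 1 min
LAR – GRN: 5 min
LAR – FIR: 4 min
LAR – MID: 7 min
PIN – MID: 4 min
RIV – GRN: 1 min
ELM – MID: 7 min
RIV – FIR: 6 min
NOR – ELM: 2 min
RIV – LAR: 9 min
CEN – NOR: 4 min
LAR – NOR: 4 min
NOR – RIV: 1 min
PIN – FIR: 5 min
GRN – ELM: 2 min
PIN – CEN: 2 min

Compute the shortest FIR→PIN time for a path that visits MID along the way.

9 min

Shortest FIR→MID: FIR → ELM → NOR → MID = 5
Best MID to PIN: MID → PIN costing 4
Total via MID: 5 + 4 = 9 min.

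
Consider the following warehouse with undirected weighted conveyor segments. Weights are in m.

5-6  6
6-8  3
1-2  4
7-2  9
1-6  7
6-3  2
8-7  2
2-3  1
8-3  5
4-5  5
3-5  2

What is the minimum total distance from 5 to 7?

9 m

Compare a few routes:
5 - 6 - 8 - 7: 6+3+2 = 11
5 - 3 - 8 - 7: 2+5+2 = 9
5 - 6 - 3 - 8 - 7: 6+2+5+2 = 15
5 - 3 - 2 - 7: 2+1+9 = 12
The minimum is 9 m via 5 - 3 - 8 - 7.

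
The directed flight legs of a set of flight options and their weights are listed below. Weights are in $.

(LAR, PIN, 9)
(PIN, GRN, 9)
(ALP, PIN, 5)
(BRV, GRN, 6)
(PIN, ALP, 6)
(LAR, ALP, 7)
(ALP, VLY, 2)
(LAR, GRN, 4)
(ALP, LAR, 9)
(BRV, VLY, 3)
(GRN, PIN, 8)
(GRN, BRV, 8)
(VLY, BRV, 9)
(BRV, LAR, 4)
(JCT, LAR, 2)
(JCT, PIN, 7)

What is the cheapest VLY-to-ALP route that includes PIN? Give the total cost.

Best VLY to PIN: VLY → BRV → LAR → PIN costing 22
Shortest PIN→ALP: PIN → ALP = 6
Total via PIN: 22 + 6 = $28.

$28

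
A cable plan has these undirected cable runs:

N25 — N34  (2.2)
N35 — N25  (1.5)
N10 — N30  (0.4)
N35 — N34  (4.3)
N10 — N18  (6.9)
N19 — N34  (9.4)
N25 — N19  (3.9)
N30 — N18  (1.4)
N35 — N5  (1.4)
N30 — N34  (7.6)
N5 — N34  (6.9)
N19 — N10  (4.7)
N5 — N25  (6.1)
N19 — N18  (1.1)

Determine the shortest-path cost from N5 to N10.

9.7

Compare a few routes:
N5–N35–N25–N19–N10: 1.4+1.5+3.9+4.7 = 11.5
N5–N35–N25–N19–N18–N30–N10: 1.4+1.5+3.9+1.1+1.4+0.4 = 9.7
The minimum is 9.7 via N5–N35–N25–N19–N18–N30–N10.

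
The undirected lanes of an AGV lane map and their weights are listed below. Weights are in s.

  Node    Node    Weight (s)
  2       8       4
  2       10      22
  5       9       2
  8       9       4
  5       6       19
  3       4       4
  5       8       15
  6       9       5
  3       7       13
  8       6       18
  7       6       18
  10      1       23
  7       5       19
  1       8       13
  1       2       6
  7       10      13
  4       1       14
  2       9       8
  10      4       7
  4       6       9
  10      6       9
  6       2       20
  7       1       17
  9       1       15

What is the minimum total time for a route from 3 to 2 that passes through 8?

Shortest 3→8: 3–4–6–9–8 = 22
Best 8 to 2: 8–2 costing 4
Total via 8: 22 + 4 = 26 s.

26 s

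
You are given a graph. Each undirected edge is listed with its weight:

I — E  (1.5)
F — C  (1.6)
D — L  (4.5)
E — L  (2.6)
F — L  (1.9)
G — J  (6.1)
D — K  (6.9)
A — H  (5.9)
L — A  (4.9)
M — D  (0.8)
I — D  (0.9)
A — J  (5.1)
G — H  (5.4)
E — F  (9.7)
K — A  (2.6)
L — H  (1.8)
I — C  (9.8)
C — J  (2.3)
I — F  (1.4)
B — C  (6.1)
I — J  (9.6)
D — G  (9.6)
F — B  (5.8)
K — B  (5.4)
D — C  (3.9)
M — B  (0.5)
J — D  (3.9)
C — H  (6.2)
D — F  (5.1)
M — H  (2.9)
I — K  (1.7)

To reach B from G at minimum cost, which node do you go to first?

Enumerating some paths:
G - H - L - F - I - D - M - B: 5.4+1.8+1.9+1.4+0.9+0.8+0.5 = 12.7
G - D - M - B: 9.6+0.8+0.5 = 10.9
G - H - M - B: 5.4+2.9+0.5 = 8.8
G - J - D - M - B: 6.1+3.9+0.8+0.5 = 11.3
Cheapest is G - H - M - B at 8.8.
So from G the first move is to H.

H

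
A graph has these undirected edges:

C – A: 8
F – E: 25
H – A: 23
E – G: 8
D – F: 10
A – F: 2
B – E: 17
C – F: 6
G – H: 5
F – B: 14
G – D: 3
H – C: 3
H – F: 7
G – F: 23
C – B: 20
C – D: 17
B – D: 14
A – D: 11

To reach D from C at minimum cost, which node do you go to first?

H

Compare a few routes:
C - F - D: 6+10 = 16
C - H - G - D: 3+5+3 = 11
The minimum is 11 via C - H - G - D.
So from C the first move is to H.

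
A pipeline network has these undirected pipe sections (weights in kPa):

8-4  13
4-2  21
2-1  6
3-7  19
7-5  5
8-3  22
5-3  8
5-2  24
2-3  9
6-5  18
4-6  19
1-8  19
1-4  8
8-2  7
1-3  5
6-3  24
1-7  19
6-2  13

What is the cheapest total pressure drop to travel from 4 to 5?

21 kPa

Enumerating some paths:
4–1–3–5: 8+5+8 = 21
4–1–7–5: 8+19+5 = 32
4–1–2–3–5: 8+6+9+8 = 31
Cheapest is 4–1–3–5 at 21 kPa.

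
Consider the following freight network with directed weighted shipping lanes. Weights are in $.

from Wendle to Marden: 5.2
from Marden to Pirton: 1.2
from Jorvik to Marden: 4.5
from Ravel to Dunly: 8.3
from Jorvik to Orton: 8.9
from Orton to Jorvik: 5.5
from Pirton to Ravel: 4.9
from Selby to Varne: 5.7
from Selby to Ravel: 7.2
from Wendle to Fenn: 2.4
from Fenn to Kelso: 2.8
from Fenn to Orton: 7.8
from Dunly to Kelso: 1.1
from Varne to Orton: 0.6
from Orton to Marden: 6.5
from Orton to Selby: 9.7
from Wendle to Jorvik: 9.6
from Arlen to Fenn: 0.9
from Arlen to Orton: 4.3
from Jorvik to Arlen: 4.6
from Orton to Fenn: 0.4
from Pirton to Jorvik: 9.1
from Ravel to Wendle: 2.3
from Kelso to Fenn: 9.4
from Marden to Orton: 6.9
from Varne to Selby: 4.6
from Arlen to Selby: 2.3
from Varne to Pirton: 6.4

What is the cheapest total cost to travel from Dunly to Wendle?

Running Dijkstra from Dunly:
Dunly: 0
Kelso: 1.1  (via Dunly)
Fenn: 10.5  (via Kelso)
Orton: 18.3  (via Fenn)
Jorvik: 23.8  (via Orton)
Marden: 24.8  (via Orton)
Pirton: 26  (via Marden)
Selby: 28  (via Orton)
Arlen: 28.4  (via Jorvik)
Ravel: 30.9  (via Pirton)
Wendle: 33.2  (via Ravel)
Shortest route: Dunly → Kelso → Fenn → Orton → Marden → Pirton → Ravel → Wendle = $33.2.

$33.2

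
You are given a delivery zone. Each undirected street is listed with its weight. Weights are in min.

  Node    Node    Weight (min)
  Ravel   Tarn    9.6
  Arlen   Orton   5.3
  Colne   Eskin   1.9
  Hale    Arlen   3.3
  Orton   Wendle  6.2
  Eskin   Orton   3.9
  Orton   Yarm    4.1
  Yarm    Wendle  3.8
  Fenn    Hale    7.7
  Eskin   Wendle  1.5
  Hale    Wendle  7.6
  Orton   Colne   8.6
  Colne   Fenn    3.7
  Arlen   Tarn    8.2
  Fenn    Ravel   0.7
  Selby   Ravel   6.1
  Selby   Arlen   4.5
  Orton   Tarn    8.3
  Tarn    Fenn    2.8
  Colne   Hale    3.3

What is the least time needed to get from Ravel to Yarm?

11.6 min

Compare a few routes:
Ravel–Fenn–Colne–Eskin–Orton–Yarm: 0.7+3.7+1.9+3.9+4.1 = 14.3
Ravel–Fenn–Colne–Eskin–Wendle–Yarm: 0.7+3.7+1.9+1.5+3.8 = 11.6
Ravel–Fenn–Tarn–Orton–Yarm: 0.7+2.8+8.3+4.1 = 15.9
Cheapest is Ravel–Fenn–Colne–Eskin–Wendle–Yarm at 11.6 min.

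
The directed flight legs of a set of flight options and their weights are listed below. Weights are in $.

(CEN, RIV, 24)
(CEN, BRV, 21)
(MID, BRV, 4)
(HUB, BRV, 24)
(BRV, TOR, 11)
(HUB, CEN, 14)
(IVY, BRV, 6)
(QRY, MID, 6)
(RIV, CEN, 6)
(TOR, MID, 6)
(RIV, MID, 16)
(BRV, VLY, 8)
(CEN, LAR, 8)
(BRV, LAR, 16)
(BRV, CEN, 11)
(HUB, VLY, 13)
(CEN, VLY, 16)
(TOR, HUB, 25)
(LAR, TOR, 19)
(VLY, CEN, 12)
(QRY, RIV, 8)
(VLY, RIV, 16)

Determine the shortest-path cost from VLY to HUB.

$64

Running Dijkstra from VLY:
VLY: 0
CEN: 12  (via VLY)
RIV: 16  (via VLY)
LAR: 20  (via CEN)
MID: 32  (via RIV)
BRV: 33  (via CEN)
TOR: 39  (via LAR)
HUB: 64  (via TOR)
Shortest route: VLY → CEN → LAR → TOR → HUB = $64.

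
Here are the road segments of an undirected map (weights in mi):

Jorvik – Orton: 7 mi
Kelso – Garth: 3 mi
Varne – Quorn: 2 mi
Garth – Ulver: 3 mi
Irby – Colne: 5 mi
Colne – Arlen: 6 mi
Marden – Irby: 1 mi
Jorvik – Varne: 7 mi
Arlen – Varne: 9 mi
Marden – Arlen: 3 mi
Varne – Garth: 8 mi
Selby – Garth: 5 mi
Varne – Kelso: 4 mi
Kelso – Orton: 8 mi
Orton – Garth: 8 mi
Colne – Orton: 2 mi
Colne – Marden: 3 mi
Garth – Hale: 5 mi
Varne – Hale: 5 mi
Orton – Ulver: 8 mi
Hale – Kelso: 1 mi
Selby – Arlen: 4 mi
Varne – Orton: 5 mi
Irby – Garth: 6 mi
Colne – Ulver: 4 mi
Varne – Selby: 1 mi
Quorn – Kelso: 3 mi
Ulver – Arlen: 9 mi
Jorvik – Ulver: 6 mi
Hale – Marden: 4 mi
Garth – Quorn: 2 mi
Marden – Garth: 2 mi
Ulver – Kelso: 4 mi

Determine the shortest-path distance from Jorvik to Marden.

11 mi

Running Dijkstra from Jorvik:
Jorvik: 0
Ulver: 6  (via Jorvik)
Orton: 7  (via Jorvik)
Varne: 7  (via Jorvik)
Selby: 8  (via Varne)
Quorn: 9  (via Varne)
Colne: 9  (via Orton)
Garth: 9  (via Ulver)
Kelso: 10  (via Ulver)
Marden: 11  (via Garth)
Shortest route: Jorvik–Ulver–Garth–Marden = 11 mi.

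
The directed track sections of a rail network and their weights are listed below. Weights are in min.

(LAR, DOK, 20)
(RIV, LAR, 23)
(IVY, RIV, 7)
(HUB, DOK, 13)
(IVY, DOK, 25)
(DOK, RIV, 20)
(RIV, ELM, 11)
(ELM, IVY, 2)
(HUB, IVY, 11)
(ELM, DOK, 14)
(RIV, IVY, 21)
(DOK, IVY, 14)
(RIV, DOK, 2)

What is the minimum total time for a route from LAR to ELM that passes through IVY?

Best LAR to IVY: LAR → DOK → IVY costing 34
Best IVY to ELM: IVY → RIV → ELM costing 18
Total via IVY: 34 + 18 = 52 min.

52 min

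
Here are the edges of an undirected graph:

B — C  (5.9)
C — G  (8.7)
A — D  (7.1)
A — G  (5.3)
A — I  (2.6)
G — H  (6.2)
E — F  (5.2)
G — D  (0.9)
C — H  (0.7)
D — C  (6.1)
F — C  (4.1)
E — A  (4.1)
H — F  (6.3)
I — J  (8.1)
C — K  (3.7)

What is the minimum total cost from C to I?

14.8

Compare a few routes:
C–D–G–A–I: 6.1+0.9+5.3+2.6 = 14.9
C–D–A–I: 6.1+7.1+2.6 = 15.8
C–H–G–A–I: 0.7+6.2+5.3+2.6 = 14.8
Cheapest is C–H–G–A–I at 14.8.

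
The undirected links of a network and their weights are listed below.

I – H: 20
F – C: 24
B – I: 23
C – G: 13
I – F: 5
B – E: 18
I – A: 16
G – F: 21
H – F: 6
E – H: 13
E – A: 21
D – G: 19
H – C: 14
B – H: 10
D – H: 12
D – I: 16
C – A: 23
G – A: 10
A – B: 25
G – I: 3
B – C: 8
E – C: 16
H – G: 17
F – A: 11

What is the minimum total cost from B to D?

22

Settle nodes by increasing distance from B:
B: 0
C: 8  (via B)
H: 10  (via B)
F: 16  (via H)
E: 18  (via B)
G: 21  (via C)
I: 21  (via F)
D: 22  (via H)
Shortest route: B → H → D = 22.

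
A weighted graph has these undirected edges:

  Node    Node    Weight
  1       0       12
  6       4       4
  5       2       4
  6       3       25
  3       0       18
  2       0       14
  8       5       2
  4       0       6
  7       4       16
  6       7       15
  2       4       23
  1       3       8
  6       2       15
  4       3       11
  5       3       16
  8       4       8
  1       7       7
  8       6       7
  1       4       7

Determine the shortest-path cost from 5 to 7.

Shortest distances from 5:
5: 0
8: 2  (via 5)
2: 4  (via 5)
6: 9  (via 8)
4: 10  (via 8)
0: 16  (via 4)
3: 16  (via 5)
1: 17  (via 4)
7: 24  (via 6)
Shortest route: 5–8–6–7 = 24.

24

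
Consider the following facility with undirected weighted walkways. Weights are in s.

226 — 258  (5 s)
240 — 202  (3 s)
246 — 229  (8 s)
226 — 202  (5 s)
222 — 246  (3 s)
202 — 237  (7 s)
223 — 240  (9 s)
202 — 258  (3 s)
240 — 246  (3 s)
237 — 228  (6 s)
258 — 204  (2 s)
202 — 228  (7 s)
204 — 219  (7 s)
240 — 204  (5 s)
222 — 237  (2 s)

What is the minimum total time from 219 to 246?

15 s

Compare a few routes:
219–204–240–246: 7+5+3 = 15
219–204–258–202–240–246: 7+2+3+3+3 = 18
219–204–258–202–237–222–246: 7+2+3+7+2+3 = 24
Cheapest is 219–204–240–246 at 15 s.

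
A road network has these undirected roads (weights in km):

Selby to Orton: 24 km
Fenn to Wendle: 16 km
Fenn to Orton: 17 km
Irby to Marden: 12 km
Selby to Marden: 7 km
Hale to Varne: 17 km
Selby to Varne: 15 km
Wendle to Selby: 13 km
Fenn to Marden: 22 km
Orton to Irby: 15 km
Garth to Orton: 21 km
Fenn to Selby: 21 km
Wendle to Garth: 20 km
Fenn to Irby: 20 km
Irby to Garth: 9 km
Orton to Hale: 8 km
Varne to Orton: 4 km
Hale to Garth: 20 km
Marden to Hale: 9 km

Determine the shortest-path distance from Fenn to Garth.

Shortest distances from Fenn:
Fenn: 0
Wendle: 16  (via Fenn)
Orton: 17  (via Fenn)
Irby: 20  (via Fenn)
Selby: 21  (via Fenn)
Varne: 21  (via Orton)
Marden: 22  (via Fenn)
Hale: 25  (via Orton)
Garth: 29  (via Irby)
Shortest route: Fenn–Irby–Garth = 29 km.

29 km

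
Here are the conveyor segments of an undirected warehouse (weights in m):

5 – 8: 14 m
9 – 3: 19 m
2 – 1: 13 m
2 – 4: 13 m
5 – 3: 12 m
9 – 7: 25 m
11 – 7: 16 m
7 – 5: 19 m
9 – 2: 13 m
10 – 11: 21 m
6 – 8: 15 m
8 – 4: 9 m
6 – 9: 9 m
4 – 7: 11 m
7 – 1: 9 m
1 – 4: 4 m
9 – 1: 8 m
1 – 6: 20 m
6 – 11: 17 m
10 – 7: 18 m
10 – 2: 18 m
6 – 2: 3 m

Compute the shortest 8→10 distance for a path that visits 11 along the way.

Best 8 to 11: 8 → 6 → 11 costing 32
Shortest 11→10: 11 → 10 = 21
Total via 11: 32 + 21 = 53 m.

53 m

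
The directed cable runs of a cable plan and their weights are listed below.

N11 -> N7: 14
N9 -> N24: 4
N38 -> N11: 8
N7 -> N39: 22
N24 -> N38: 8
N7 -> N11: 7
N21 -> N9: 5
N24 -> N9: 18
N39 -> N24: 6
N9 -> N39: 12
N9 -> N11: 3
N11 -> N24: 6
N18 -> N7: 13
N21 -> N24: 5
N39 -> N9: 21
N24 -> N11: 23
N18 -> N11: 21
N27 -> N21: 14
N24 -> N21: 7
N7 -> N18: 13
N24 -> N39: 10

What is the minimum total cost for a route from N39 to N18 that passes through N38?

49

Shortest N39→N38: N39–N24–N38 = 14
Shortest N38→N18: N38–N11–N7–N18 = 35
Total via N38: 14 + 35 = 49.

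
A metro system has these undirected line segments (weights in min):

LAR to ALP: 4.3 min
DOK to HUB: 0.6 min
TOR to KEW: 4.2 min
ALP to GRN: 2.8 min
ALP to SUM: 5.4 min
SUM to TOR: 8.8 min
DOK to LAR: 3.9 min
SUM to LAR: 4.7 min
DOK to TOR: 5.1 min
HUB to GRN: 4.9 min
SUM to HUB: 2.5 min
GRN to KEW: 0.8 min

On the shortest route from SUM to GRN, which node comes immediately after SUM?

HUB

Enumerating some paths:
SUM → HUB → GRN: 2.5+4.9 = 7.4
SUM → ALP → GRN: 5.4+2.8 = 8.2
The minimum is 7.4 min via SUM → HUB → GRN.
So from SUM the first move is to HUB.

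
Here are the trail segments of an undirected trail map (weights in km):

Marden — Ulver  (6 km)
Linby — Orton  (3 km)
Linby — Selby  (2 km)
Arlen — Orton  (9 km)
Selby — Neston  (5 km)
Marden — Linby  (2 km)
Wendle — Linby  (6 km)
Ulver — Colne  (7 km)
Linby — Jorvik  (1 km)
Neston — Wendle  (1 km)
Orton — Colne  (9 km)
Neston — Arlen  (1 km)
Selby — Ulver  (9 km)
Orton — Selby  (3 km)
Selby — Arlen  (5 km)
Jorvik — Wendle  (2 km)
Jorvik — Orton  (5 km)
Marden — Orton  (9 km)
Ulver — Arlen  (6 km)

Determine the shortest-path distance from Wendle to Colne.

15 km

Running Dijkstra from Wendle:
Wendle: 0
Neston: 1  (via Wendle)
Jorvik: 2  (via Wendle)
Arlen: 2  (via Neston)
Linby: 3  (via Jorvik)
Selby: 5  (via Linby)
Marden: 5  (via Linby)
Orton: 6  (via Linby)
Ulver: 8  (via Arlen)
Colne: 15  (via Orton)
Shortest route: Wendle–Jorvik–Linby–Orton–Colne = 15 km.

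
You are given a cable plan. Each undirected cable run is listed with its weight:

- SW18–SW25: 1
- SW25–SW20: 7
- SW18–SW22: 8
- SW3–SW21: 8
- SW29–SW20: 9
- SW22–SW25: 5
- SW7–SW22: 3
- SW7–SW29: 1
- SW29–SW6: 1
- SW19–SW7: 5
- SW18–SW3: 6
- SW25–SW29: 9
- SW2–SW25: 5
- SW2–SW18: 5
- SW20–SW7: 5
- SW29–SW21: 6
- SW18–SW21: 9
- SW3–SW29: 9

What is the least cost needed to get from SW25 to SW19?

13

Running Dijkstra from SW25:
SW25: 0
SW18: 1  (via SW25)
SW22: 5  (via SW25)
SW2: 5  (via SW25)
SW3: 7  (via SW18)
SW20: 7  (via SW25)
SW7: 8  (via SW22)
SW29: 9  (via SW25)
SW6: 10  (via SW29)
SW21: 10  (via SW18)
SW19: 13  (via SW7)
Shortest route: SW25 → SW22 → SW7 → SW19 = 13.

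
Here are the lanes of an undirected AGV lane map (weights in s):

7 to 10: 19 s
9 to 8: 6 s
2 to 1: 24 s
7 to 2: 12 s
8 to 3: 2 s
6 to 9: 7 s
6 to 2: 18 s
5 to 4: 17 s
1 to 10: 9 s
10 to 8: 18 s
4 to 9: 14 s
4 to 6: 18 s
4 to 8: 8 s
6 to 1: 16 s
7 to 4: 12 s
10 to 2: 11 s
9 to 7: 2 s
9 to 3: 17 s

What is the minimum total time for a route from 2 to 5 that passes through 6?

53 s

Best 2 to 6: 2 → 6 costing 18
Shortest 6→5: 6 → 4 → 5 = 35
Total via 6: 18 + 35 = 53 s.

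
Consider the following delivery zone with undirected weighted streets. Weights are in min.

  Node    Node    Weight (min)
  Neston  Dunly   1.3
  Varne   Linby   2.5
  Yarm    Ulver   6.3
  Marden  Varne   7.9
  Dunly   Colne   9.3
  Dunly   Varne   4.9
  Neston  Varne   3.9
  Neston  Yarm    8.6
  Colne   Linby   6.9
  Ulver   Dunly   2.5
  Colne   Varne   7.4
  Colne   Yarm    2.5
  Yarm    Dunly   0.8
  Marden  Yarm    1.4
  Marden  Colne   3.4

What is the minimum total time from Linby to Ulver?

Shortest distances from Linby:
Linby: 0
Varne: 2.5  (via Linby)
Neston: 6.4  (via Varne)
Colne: 6.9  (via Linby)
Dunly: 7.4  (via Varne)
Yarm: 8.2  (via Dunly)
Marden: 9.6  (via Yarm)
Ulver: 9.9  (via Dunly)
Shortest route: Linby–Varne–Dunly–Ulver = 9.9 min.

9.9 min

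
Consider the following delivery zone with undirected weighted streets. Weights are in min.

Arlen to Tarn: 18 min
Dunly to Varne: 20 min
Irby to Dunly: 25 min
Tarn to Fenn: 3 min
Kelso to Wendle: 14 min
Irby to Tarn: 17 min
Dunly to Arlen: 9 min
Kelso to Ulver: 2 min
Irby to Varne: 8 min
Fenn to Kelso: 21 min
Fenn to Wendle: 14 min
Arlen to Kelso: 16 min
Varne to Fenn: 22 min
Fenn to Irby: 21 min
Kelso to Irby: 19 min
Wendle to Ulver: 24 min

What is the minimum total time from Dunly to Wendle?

Settle nodes by increasing distance from Dunly:
Dunly: 0
Arlen: 9  (via Dunly)
Varne: 20  (via Dunly)
Kelso: 25  (via Arlen)
Irby: 25  (via Dunly)
Tarn: 27  (via Arlen)
Ulver: 27  (via Kelso)
Fenn: 30  (via Tarn)
Wendle: 39  (via Kelso)
Shortest route: Dunly → Arlen → Kelso → Wendle = 39 min.

39 min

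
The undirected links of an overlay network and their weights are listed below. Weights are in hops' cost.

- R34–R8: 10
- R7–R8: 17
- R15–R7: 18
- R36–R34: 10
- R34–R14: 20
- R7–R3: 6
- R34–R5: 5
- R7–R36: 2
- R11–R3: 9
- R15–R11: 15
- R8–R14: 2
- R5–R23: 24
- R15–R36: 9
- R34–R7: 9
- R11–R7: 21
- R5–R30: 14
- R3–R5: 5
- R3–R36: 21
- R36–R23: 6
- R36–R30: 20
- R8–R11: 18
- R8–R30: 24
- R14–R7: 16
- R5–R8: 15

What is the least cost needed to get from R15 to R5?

22 hops' cost

Candidate routes:
R15–R36–R34–R5: 9+10+5 = 24
R15–R36–R7–R34–R5: 9+2+9+5 = 25
R15–R36–R7–R3–R5: 9+2+6+5 = 22
Cheapest is R15–R36–R7–R3–R5 at 22 hops' cost.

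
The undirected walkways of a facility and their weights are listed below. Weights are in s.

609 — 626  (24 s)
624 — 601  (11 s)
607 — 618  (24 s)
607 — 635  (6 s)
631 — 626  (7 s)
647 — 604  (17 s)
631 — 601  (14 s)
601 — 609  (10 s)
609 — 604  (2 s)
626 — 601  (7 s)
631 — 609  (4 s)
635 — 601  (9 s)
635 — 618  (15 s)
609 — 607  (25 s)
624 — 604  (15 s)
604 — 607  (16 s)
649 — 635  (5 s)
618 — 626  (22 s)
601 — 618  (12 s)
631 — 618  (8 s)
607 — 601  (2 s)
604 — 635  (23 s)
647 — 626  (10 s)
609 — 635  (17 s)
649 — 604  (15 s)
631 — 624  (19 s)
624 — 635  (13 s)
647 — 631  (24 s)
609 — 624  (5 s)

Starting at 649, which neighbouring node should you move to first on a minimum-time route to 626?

635

Candidate routes:
649–635–601–626: 5+9+7 = 21
649–604–609–631–626: 15+2+4+7 = 28
649–635–607–601–626: 5+6+2+7 = 20
Cheapest is 649–635–607–601–626 at 20 s.
So from 649 the first move is to 635.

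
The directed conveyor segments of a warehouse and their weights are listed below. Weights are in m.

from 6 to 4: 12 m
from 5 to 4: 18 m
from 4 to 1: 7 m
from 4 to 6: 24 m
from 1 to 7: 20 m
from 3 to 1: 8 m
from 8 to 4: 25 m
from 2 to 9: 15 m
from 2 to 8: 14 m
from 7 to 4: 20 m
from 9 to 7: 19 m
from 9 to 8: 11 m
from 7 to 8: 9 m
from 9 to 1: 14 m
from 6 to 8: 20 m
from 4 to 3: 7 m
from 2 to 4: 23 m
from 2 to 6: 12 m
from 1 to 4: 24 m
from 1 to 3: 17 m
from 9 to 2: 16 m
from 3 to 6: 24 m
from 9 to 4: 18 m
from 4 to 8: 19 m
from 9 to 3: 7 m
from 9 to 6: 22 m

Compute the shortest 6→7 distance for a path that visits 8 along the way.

Shortest 6→8: 6 → 8 = 20
Shortest 8→7: 8 → 4 → 1 → 7 = 52
Total via 8: 20 + 52 = 72 m.

72 m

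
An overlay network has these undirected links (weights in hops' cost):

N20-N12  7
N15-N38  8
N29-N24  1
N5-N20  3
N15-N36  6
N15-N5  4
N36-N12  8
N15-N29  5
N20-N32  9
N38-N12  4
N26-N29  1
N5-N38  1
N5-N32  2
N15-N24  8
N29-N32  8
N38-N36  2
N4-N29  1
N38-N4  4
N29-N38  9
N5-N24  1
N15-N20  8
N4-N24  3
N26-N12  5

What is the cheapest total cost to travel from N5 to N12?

Shortest distances from N5:
N5: 0
N24: 1  (via N5)
N38: 1  (via N5)
N29: 2  (via N24)
N32: 2  (via N5)
N20: 3  (via N5)
N26: 3  (via N29)
N4: 3  (via N29)
N36: 3  (via N38)
N15: 4  (via N5)
N12: 5  (via N38)
Shortest route: N5–N38–N12 = 5 hops' cost.

5 hops' cost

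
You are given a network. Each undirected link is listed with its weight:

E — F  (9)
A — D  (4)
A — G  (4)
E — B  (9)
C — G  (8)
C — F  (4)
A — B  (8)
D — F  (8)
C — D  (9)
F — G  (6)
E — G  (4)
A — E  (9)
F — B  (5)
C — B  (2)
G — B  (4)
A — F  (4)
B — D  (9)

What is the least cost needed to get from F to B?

Shortest distances from F:
F: 0
A: 4  (via F)
C: 4  (via F)
B: 5  (via F)
Shortest route: F–B = 5.

5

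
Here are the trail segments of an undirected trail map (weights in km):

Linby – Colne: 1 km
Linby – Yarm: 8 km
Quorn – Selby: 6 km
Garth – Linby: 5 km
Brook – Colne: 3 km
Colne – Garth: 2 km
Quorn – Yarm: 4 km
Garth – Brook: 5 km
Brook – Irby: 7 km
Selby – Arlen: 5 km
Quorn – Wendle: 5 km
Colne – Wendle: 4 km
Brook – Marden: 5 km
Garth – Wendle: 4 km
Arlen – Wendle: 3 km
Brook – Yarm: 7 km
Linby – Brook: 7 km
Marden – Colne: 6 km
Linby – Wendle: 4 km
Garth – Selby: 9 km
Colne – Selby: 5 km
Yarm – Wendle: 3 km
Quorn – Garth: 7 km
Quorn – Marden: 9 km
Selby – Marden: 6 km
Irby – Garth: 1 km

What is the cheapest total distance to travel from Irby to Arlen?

Enumerating some paths:
Irby - Garth - Colne - Linby - Wendle - Arlen: 1+2+1+4+3 = 11
Irby - Garth - Wendle - Arlen: 1+4+3 = 8
Irby - Garth - Colne - Wendle - Arlen: 1+2+4+3 = 10
The minimum is 8 km via Irby - Garth - Wendle - Arlen.

8 km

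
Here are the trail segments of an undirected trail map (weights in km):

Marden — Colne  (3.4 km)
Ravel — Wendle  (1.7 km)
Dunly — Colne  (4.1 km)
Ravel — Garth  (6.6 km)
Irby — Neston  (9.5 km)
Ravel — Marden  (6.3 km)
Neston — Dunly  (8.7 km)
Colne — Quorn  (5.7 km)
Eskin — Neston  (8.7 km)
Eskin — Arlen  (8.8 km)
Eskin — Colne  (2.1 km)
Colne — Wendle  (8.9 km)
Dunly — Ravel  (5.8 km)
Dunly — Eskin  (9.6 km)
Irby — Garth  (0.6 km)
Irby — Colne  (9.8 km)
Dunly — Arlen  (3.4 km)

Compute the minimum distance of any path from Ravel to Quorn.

Enumerating some paths:
Ravel → Wendle → Colne → Quorn: 1.7+8.9+5.7 = 16.3
Ravel → Dunly → Colne → Quorn: 5.8+4.1+5.7 = 15.6
Ravel → Marden → Colne → Quorn: 6.3+3.4+5.7 = 15.4
Cheapest is Ravel → Marden → Colne → Quorn at 15.4 km.

15.4 km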